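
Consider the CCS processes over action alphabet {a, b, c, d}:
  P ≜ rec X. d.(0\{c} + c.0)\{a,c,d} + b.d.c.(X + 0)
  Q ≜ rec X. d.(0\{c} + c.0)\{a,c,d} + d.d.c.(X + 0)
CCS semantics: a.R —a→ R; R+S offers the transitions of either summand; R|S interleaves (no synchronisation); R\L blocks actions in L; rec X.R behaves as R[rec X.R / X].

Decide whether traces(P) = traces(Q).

P's transition system — 5 states:
  p0 = rec X. d.(0\{c} + c.0)\{a,c,d} + b.d.c.(X + 0) → =b=> p1, =d=> p2
  p1 = d.c.((rec X. d.(0\{c} + c.0)\{a,c,d} + b.d.c.(X + 0)) + 0) → =d=> p3
  p2 = (0\{c} + c.0)\{a,c,d} → ∅
  p3 = c.((rec X. d.(0\{c} + c.0)\{a,c,d} + b.d.c.(X + 0)) + 0) → =c=> p4
  p4 = (rec X. d.(0\{c} + c.0)\{a,c,d} + b.d.c.(X + 0)) + 0 → =b=> p1, =d=> p2
Q's transition system — 5 states:
  q0 = rec X. d.(0\{c} + c.0)\{a,c,d} + d.d.c.(X + 0) → =d=> q1, =d=> q2
  q1 = (0\{c} + c.0)\{a,c,d} → ∅
  q2 = d.c.((rec X. d.(0\{c} + c.0)\{a,c,d} + d.d.c.(X + 0)) + 0) → =d=> q3
  q3 = c.((rec X. d.(0\{c} + c.0)\{a,c,d} + d.d.c.(X + 0)) + 0) → =c=> q4
  q4 = (rec X. d.(0\{c} + c.0)\{a,c,d} + d.d.c.(X + 0)) + 0 → =d=> q1, =d=> q2
Executing b from P (initial set {p0}):
  after b @ step 1: {p1}
  P completes σ.
Executing b from Q (initial set {q0}):
  after b @ step 1: ∅ (Q stuck)

traces(P) ≠ traces(Q) — witness ⟨b⟩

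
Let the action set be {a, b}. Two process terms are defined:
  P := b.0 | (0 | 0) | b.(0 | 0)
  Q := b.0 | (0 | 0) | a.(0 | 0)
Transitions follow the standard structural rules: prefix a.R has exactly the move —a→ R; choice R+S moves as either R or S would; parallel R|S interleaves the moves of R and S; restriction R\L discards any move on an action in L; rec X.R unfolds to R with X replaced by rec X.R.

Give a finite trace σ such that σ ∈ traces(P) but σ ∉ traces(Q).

Reachable graph of P (4 states):
  u0 = b.0 | (0 | 0) | b.(0 | 0) ⊢ -b-> u1, -b-> u2
  u1 = 0 | (0 | 0) | b.(0 | 0) ⊢ -b-> u3
  u2 = b.0 | (0 | 0) | (0 | 0) ⊢ -b-> u3
  u3 = 0 | (0 | 0) | (0 | 0) ⊢ (no moves)
Reachable graph of Q (4 states):
  v0 = b.0 | (0 | 0) | a.(0 | 0) ⊢ -a-> v1, -b-> v2
  v1 = b.0 | (0 | 0) | (0 | 0) ⊢ -b-> v3
  v2 = 0 | (0 | 0) | a.(0 | 0) ⊢ -a-> v3
  v3 = 0 | (0 | 0) | (0 | 0) ⊢ (no moves)
Run σ = ⟨bb⟩ on P: start {u0}
  [1] b ⇒ {u1, u2}
  [2] b ⇒ {u3}
  P completes σ.
Run σ = ⟨bb⟩ on Q: start {v0}
  [1] b ⇒ {v2}
  [2] b ⇒ ∅ (Q stuck)

bb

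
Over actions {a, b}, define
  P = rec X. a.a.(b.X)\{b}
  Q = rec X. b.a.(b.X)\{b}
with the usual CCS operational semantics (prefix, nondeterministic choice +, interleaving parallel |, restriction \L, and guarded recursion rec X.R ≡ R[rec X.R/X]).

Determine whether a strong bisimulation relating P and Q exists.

Reachable graph of P (3 states):
  m0 = rec X. a.a.(b.X)\{b} has moves -a-> m1
  m1 = a.(b.(rec X. a.a.(b.X)\{b}))\{b} has moves -a-> m2
  m2 = (b.(rec X. a.a.(b.X)\{b}))\{b} has moves (no moves)
Reachable graph of Q (3 states):
  n0 = rec X. b.a.(b.X)\{b} has moves -b-> n1
  n1 = a.(b.(rec X. b.a.(b.X)\{b}))\{b} has moves -a-> n2
  n2 = (b.(rec X. b.a.(b.X)\{b}))\{b} has moves (no moves)
Partition-refinement fixed point:
  B0 = {m0}
  B1 = {m1, n1}
  B2 = {m2, n2}
  B3 = {n0}
m0 ∈ B0, n0 ∈ B3 → different blocks

P ≁ Q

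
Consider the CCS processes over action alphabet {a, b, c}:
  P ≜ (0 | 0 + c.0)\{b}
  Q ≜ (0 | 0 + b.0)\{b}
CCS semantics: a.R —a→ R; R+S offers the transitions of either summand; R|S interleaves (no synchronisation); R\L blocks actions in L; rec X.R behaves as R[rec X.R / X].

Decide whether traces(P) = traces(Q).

traces(P) ≠ traces(Q) — witness ⟨c⟩

P's transition system — 2 states:
  u0 = (0 | 0 + c.0)\{b} :: --c--▸ u1
  u1 = 0\{b} :: stopped
Q's transition system — 1 states:
  v0 = (0 | 0 + b.0)\{b} :: stopped
Run σ = ⟨c⟩ on P: start {u0}
  [1] c ⇒ {u1}
  ✓ P
Run σ = ⟨c⟩ on Q: start {v0}
  [1] c ⇒ ∅  — Q cannot continue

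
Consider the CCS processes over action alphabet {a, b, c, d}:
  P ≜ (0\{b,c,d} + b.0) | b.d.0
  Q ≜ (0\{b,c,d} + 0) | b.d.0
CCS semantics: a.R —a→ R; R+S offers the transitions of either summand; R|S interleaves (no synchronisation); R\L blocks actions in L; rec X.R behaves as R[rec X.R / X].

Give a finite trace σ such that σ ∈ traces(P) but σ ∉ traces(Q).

bb

Reachable graph of P (6 states):
  s0 = (0\{b,c,d} + b.0) | b.d.0 :: --b--▸ s1, --b--▸ s2
  s1 = (0\{b,c,d} + b.0) | d.0 :: --b--▸ s3, --d--▸ s4
  s2 = 0 | b.d.0 :: --b--▸ s3
  s3 = 0 | d.0 :: --d--▸ s5
  s4 = (0\{b,c,d} + b.0) | 0 :: --b--▸ s5
  s5 = 0 | 0 :: (no moves)
Reachable graph of Q (3 states):
  t0 = (0\{b,c,d} + 0) | b.d.0 :: --b--▸ t1
  t1 = (0\{b,c,d} + 0) | d.0 :: --d--▸ t2
  t2 = (0\{b,c,d} + 0) | 0 :: (no moves)
Trace ⟨bb⟩ through P, begin at {s0}:
  after b @ step 1: {s1, s2}
  after b @ step 2: {s3}
  — P admits the full trace.
Trace ⟨bb⟩ through Q, begin at {t0}:
  after b @ step 1: {t1}
  after b @ step 2: ∅ (Q stuck)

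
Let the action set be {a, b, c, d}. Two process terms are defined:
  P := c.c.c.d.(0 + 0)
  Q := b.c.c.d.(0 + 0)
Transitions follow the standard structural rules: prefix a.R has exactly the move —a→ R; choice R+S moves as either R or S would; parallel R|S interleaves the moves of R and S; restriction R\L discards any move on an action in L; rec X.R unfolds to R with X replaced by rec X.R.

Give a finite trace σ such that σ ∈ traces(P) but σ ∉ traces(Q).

c

Reachable graph of P (5 states):
  u0 = c.c.c.d.(0 + 0) ⊢ —c→ u1
  u1 = c.c.d.(0 + 0) ⊢ —c→ u2
  u2 = c.d.(0 + 0) ⊢ —c→ u3
  u3 = d.(0 + 0) ⊢ —d→ u4
  u4 = 0 + 0 ⊢ (no moves)
Reachable graph of Q (5 states):
  v0 = b.c.c.d.(0 + 0) ⊢ —b→ v1
  v1 = c.c.d.(0 + 0) ⊢ —c→ v2
  v2 = c.d.(0 + 0) ⊢ —c→ v3
  v3 = d.(0 + 0) ⊢ —d→ v4
  v4 = 0 + 0 ⊢ (no moves)
Executing c from P (initial set {u0}):
  [1] c ⇒ {u1}
  — P admits the full trace.
Executing c from Q (initial set {v0}):
  [1] c ⇒ ∅  — Q cannot continue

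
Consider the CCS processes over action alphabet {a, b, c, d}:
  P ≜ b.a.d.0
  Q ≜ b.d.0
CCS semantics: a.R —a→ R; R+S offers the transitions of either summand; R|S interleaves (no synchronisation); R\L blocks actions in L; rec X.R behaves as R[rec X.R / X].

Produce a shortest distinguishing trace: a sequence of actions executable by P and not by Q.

ba

Reachable graph of P (4 states):
  u0 = b.a.d.0 :: -b-> u1
  u1 = a.d.0 :: -a-> u2
  u2 = d.0 :: -d-> u3
  u3 = 0 :: ·
Reachable graph of Q (3 states):
  v0 = b.d.0 :: -b-> v1
  v1 = d.0 :: -d-> v2
  v2 = 0 :: ·
Trace ⟨ba⟩ through P, begin at {u0}:
  [1] b ⇒ {u1}
  [2] a ⇒ {u2}
  — P admits the full trace.
Trace ⟨ba⟩ through Q, begin at {v0}:
  [1] b ⇒ {v1}
  [2] a ⇒ no successor for Q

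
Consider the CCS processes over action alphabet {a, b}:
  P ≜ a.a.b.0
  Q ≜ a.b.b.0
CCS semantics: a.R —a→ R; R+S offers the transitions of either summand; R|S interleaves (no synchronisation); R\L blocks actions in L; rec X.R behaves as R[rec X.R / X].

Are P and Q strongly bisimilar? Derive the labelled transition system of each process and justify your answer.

not bisimilar

P's transition system — 4 states:
  p0 = a.a.b.0 has moves =a=> p1
  p1 = a.b.0 has moves =a=> p2
  p2 = b.0 has moves =b=> p3
  p3 = 0 has moves stopped
Q's transition system — 4 states:
  q0 = a.b.b.0 has moves =a=> q1
  q1 = b.b.0 has moves =b=> q2
  q2 = b.0 has moves =b=> q3
  q3 = 0 has moves stopped
Partition-refinement fixed point:
  B0 = {p0}
  B1 = {p1}
  B2 = {p2, q2}
  B3 = {p3, q3}
  B4 = {q0}
  B5 = {q1}
p0 ∈ B0, q0 ∈ B4 → different blocks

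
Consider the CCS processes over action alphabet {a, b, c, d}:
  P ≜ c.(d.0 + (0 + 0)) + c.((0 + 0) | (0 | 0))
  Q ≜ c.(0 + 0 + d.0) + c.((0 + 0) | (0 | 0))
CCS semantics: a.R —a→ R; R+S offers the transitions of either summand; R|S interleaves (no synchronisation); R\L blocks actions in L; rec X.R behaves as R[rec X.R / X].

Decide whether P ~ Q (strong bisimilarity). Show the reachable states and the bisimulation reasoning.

Reachable graph of P (4 states):
  s0 = c.(d.0 + (0 + 0)) + c.((0 + 0) | (0 | 0)) | --c--▸ s1, --c--▸ s2
  s1 = (0 + 0) | (0 | 0) | stopped
  s2 = d.0 + (0 + 0) | --d--▸ s3
  s3 = 0 | stopped
Reachable graph of Q (4 states):
  t0 = c.(0 + 0 + d.0) + c.((0 + 0) | (0 | 0)) | --c--▸ t1, --c--▸ t2
  t1 = (0 + 0) | (0 | 0) | stopped
  t2 = 0 + 0 + d.0 | --d--▸ t3
  t3 = 0 | stopped
Bisimilarity quotient blocks:
  B0 = {s0, t0}
  B1 = {s1, s3, t1, t3}
  B2 = {s2, t2}
s0 ∈ B0, t0 ∈ B0 → same block

YES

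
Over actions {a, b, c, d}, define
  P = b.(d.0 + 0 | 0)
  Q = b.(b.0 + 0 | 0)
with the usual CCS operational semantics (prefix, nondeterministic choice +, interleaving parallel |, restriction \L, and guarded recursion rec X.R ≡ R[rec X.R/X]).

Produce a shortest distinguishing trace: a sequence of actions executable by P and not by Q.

bd

LTS(P): 3 reachable states
  u0 = b.(d.0 + 0 | 0) ⊢ --b--▸ u1
  u1 = d.0 + 0 | 0 ⊢ --d--▸ u2
  u2 = 0 ⊢ ·
LTS(Q): 3 reachable states
  v0 = b.(b.0 + 0 | 0) ⊢ --b--▸ v1
  v1 = b.0 + 0 | 0 ⊢ --b--▸ v2
  v2 = 0 ⊢ ·
Executing bd from P (initial set {u0}):
  after b @ step 1: {u1}
  after d @ step 2: {u2}
  ✓ P
Executing bd from Q (initial set {v0}):
  after b @ step 1: {v1}
  after d @ step 2: ∅  — Q cannot continue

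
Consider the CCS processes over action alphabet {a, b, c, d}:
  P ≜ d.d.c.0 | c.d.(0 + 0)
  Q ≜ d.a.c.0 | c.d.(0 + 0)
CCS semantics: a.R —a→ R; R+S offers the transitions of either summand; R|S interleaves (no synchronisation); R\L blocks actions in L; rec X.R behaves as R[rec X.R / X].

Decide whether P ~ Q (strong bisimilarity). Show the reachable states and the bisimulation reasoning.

not bisimilar

Reachable graph of P (12 states):
  u0 = d.d.c.0 | c.d.(0 + 0) :: =c=> u1, =d=> u2
  u1 = d.d.c.0 | d.(0 + 0) :: =d=> u3, =d=> u4
  u2 = d.c.0 | c.d.(0 + 0) :: =c=> u3, =d=> u5
  u3 = d.c.0 | d.(0 + 0) :: =d=> u6, =d=> u7
  u4 = d.d.c.0 | (0 + 0) :: =d=> u7
  u5 = c.0 | c.d.(0 + 0) :: =c=> u6, =c=> u8
  u6 = c.0 | d.(0 + 0) :: =c=> u9, =d=> u10
  u7 = d.c.0 | (0 + 0) :: =d=> u10
  u8 = 0 | c.d.(0 + 0) :: =c=> u9
  u9 = 0 | d.(0 + 0) :: =d=> u11
  u10 = c.0 | (0 + 0) :: =c=> u11
  u11 = 0 | (0 + 0) :: stopped
Reachable graph of Q (12 states):
  v0 = d.a.c.0 | c.d.(0 + 0) :: =c=> v1, =d=> v2
  v1 = d.a.c.0 | d.(0 + 0) :: =d=> v3, =d=> v4
  v2 = a.c.0 | c.d.(0 + 0) :: =a=> v5, =c=> v3
  v3 = a.c.0 | d.(0 + 0) :: =a=> v6, =d=> v7
  v4 = d.a.c.0 | (0 + 0) :: =d=> v7
  v5 = c.0 | c.d.(0 + 0) :: =c=> v6, =c=> v8
  v6 = c.0 | d.(0 + 0) :: =c=> v9, =d=> v10
  v7 = a.c.0 | (0 + 0) :: =a=> v10
  v8 = 0 | c.d.(0 + 0) :: =c=> v9
  v9 = 0 | d.(0 + 0) :: =d=> v11
  v10 = c.0 | (0 + 0) :: =c=> v11
  v11 = 0 | (0 + 0) :: stopped
Bisimilarity quotient blocks:
  B0 = {u0}
  B1 = {u2}
  B2 = {u3}
  B3 = {u7}
  B4 = {u10, v10}
  B5 = {u11, v11}
  B6 = {u6, v6}
  B7 = {u9, v9}
  B8 = {u5, v5}
  B9 = {u8, v8}
  B10 = {u1}
  B11 = {u4}
  B12 = {v0}
  B13 = {v2}
  B14 = {v3}
  B15 = {v7}
  B16 = {v1}
  B17 = {v4}
u0 ∈ B0, v0 ∈ B12 → different blocks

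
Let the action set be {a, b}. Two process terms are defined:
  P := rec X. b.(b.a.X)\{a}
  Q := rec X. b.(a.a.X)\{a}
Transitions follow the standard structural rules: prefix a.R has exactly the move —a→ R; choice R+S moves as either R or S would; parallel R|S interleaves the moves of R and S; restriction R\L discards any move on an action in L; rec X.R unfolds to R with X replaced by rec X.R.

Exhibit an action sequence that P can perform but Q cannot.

LTS(P): 3 reachable states
  m0 = rec X. b.(b.a.X)\{a} ⊢ =b=> m1
  m1 = (b.a.(rec X. b.(b.a.X)\{a}))\{a} ⊢ =b=> m2
  m2 = (a.(rec X. b.(b.a.X)\{a}))\{a} ⊢ ·
LTS(Q): 2 reachable states
  n0 = rec X. b.(a.a.X)\{a} ⊢ =b=> n1
  n1 = (a.a.(rec X. b.(a.a.X)\{a}))\{a} ⊢ ·
Executing bb from P (initial set {m0}):
  step 1 (b): {m1}
  step 2 (b): {m2}
  ✓ P
Executing bb from Q (initial set {n0}):
  step 1 (b): {n1}
  step 2 (b): ∅ (Q stuck)

bb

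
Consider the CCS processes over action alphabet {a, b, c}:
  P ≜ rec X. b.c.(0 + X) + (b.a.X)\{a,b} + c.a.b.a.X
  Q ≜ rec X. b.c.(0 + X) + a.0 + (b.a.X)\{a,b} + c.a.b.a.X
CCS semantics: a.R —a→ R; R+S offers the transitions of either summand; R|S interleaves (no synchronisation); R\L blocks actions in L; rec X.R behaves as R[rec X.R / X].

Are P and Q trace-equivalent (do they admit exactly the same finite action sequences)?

P's transition system — 6 states:
  m0 = rec X. b.c.(0 + X) + (b.a.X)\{a,b} + c.a.b.a.X | -b-> m1, -c-> m2
  m1 = c.(0 + (rec X. b.c.(0 + X) + (b.a.X)\{a,b} + c.a.b.a.X)) | -c-> m3
  m2 = a.b.a.(rec X. b.c.(0 + X) + (b.a.X)\{a,b} + c.a.b.a.X) | -a-> m4
  m3 = 0 + (rec X. b.c.(0 + X) + (b.a.X)\{a,b} + c.a.b.a.X) | -b-> m1, -c-> m2
  m4 = b.a.(rec X. b.c.(0 + X) + (b.a.X)\{a,b} + c.a.b.a.X) | -b-> m5
  m5 = a.(rec X. b.c.(0 + X) + (b.a.X)\{a,b} + c.a.b.a.X) | -a-> m0
Q's transition system — 7 states:
  n0 = rec X. b.c.(0 + X) + a.0 + (b.a.X)\{a,b} + c.a.b.a.X | -a-> n1, -b-> n2, -c-> n3
  n1 = 0 | (no moves)
  n2 = c.(0 + (rec X. b.c.(0 + X) + a.0 + (b.a.X)\{a,b} + c.a.b.a.X)) | -c-> n4
  n3 = a.b.a.(rec X. b.c.(0 + X) + a.0 + (b.a.X)\{a,b} + c.a.b.a.X) | -a-> n5
  n4 = 0 + (rec X. b.c.(0 + X) + a.0 + (b.a.X)\{a,b} + c.a.b.a.X) | -a-> n1, -b-> n2, -c-> n3
  n5 = b.a.(rec X. b.c.(0 + X) + a.0 + (b.a.X)\{a,b} + c.a.b.a.X) | -b-> n6
  n6 = a.(rec X. b.c.(0 + X) + a.0 + (b.a.X)\{a,b} + c.a.b.a.X) | -a-> n0
Executing a from Q (initial set {n0}):
  step 1 (a): {n1}
  Q completes σ.
Executing a from P (initial set {m0}):
  step 1 (a): no successor for P

trace-distinct — witness ⟨a⟩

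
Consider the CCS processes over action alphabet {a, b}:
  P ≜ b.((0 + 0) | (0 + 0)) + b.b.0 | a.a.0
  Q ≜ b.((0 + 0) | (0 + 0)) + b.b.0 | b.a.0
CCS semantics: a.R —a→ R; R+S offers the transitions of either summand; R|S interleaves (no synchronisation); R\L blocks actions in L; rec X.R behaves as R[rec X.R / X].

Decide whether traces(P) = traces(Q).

trace-distinct — witness ⟨a⟩

LTS(P): 10 reachable states
  s0 = b.((0 + 0) | (0 + 0)) + b.b.0 | a.a.0 | --a--▸ s1, --b--▸ s2, --b--▸ s3
  s1 = b.b.0 | a.0 | --a--▸ s4, --b--▸ s5
  s2 = (0 + 0) | (0 + 0) | ·
  s3 = b.0 | a.a.0 | --a--▸ s5, --b--▸ s6
  s4 = b.b.0 | 0 | --b--▸ s7
  s5 = b.0 | a.0 | --a--▸ s7, --b--▸ s8
  s6 = 0 | a.a.0 | --a--▸ s8
  s7 = b.0 | 0 | --b--▸ s9
  s8 = 0 | a.0 | --a--▸ s9
  s9 = 0 | 0 | ·
LTS(Q): 10 reachable states
  t0 = b.((0 + 0) | (0 + 0)) + b.b.0 | b.a.0 | --b--▸ t1, --b--▸ t2, --b--▸ t3
  t1 = (0 + 0) | (0 + 0) | ·
  t2 = b.0 | b.a.0 | --b--▸ t4, --b--▸ t5
  t3 = b.b.0 | a.0 | --a--▸ t6, --b--▸ t5
  t4 = 0 | b.a.0 | --b--▸ t7
  t5 = b.0 | a.0 | --a--▸ t8, --b--▸ t7
  t6 = b.b.0 | 0 | --b--▸ t8
  t7 = 0 | a.0 | --a--▸ t9
  t8 = b.0 | 0 | --b--▸ t9
  t9 = 0 | 0 | ·
Trace ⟨a⟩ through P, begin at {s0}:
  step 1 (a): {s1}
  ✓ P
Trace ⟨a⟩ through Q, begin at {t0}:
  step 1 (a): ∅  — Q cannot continue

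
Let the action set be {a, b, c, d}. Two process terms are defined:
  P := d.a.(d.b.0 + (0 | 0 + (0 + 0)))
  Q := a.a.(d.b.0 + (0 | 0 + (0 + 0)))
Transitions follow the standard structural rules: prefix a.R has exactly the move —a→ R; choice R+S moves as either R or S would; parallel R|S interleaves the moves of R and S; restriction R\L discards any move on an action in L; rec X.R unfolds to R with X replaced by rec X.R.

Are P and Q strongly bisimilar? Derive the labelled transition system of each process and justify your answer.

LTS(P): 5 reachable states
  p0 = d.a.(d.b.0 + (0 | 0 + (0 + 0))) | -d-> p1
  p1 = a.(d.b.0 + (0 | 0 + (0 + 0))) | -a-> p2
  p2 = d.b.0 + (0 | 0 + (0 + 0)) | -d-> p3
  p3 = b.0 | -b-> p4
  p4 = 0 | (no moves)
LTS(Q): 5 reachable states
  q0 = a.a.(d.b.0 + (0 | 0 + (0 + 0))) | -a-> q1
  q1 = a.(d.b.0 + (0 | 0 + (0 + 0))) | -a-> q2
  q2 = d.b.0 + (0 | 0 + (0 + 0)) | -d-> q3
  q3 = b.0 | -b-> q4
  q4 = 0 | (no moves)
Partition-refinement fixed point:
  B0 = {p0}
  B1 = {p1, q1}
  B2 = {p2, q2}
  B3 = {p3, q3}
  B4 = {p4, q4}
  B5 = {q0}
p0 ∈ B0, q0 ∈ B5 → different blocks

not bisimilar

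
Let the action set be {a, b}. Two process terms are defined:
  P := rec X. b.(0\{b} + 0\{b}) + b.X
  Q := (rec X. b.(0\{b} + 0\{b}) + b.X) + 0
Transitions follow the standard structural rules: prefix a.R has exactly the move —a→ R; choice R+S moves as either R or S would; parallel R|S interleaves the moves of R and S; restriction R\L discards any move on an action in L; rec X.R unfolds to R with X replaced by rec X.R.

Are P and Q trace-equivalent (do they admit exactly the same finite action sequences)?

Reachable graph of P (2 states):
  u0 = rec X. b.(0\{b} + 0\{b}) + b.X | =b=> u0, =b=> u1
  u1 = 0\{b} + 0\{b} | ·
Reachable graph of Q (3 states):
  v0 = (rec X. b.(0\{b} + 0\{b}) + b.X) + 0 | =b=> v1, =b=> v2
  v1 = 0\{b} + 0\{b} | ·
  v2 = rec X. b.(0\{b} + 0\{b}) + b.X | =b=> v1, =b=> v2
Coarsest stable partition (strong bisimilarity classes):
  B0 = {u0, v0, v2}
  B1 = {u1, v1}
u0 ∈ B0, v0 ∈ B0 → same block
Bisimilar ⇒ trace-equivalent.

YES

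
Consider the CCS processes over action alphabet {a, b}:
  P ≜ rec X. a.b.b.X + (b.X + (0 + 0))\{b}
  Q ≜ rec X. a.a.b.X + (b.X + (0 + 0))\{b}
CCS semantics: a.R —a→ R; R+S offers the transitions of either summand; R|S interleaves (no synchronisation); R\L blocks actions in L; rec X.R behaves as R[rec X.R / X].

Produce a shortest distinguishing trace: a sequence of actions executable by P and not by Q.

ab

Reachable graph of P (3 states):
  m0 = rec X. a.b.b.X + (b.X + (0 + 0))\{b} ⊢ =a=> m1
  m1 = b.b.(rec X. a.b.b.X + (b.X + (0 + 0))\{b}) ⊢ =b=> m2
  m2 = b.(rec X. a.b.b.X + (b.X + (0 + 0))\{b}) ⊢ =b=> m0
Reachable graph of Q (3 states):
  n0 = rec X. a.a.b.X + (b.X + (0 + 0))\{b} ⊢ =a=> n1
  n1 = a.b.(rec X. a.a.b.X + (b.X + (0 + 0))\{b}) ⊢ =a=> n2
  n2 = b.(rec X. a.a.b.X + (b.X + (0 + 0))\{b}) ⊢ =b=> n0
Trace ⟨ab⟩ through P, begin at {m0}:
  [1] a ⇒ {m1}
  [2] b ⇒ {m2}
  ✓ P
Trace ⟨ab⟩ through Q, begin at {n0}:
  [1] a ⇒ {n1}
  [2] b ⇒ no successor for Q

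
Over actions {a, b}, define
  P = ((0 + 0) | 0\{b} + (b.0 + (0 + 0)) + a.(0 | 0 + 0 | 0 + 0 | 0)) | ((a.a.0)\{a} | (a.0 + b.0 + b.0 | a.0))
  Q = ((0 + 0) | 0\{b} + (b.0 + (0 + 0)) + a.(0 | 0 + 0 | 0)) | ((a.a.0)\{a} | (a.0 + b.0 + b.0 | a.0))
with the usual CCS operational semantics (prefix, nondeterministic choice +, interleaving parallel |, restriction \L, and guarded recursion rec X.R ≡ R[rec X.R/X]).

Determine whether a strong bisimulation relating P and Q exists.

bisimilar

LTS(P): 15 reachable states
  p0 = ((0 + 0) | 0\{b} + (b.0 + (0 + 0)) + a.(0 | 0 + 0 | 0 + 0 | 0)) | ((a.a.0)\{a} | (a.0 + b.0 + b.0 | a.0)) :: -a-> p1, -a-> p2, -a-> p3, -b-> p2, -b-> p4, -b-> p5
  p1 = ((0 + 0) | 0\{b} + (b.0 + (0 + 0)) + a.(0 | 0 + 0 | 0 + 0 | 0)) | ((a.a.0)\{a} | (b.0 | 0)) :: -a-> p6, -b-> p7, -b-> p8
  p2 = ((0 + 0) | 0\{b} + (b.0 + (0 + 0)) + a.(0 | 0 + 0 | 0 + 0 | 0)) | ((a.a.0)\{a} | 0) :: -a-> p9, -b-> p10
  p3 = (0 | 0 + 0 | 0 + 0 | 0) | ((a.a.0)\{a} | (a.0 + b.0 + b.0 | a.0)) :: -a-> p6, -a-> p9, -b-> p11, -b-> p9
  p4 = ((0 + 0) | 0\{b} + (b.0 + (0 + 0)) + a.(0 | 0 + 0 | 0 + 0 | 0)) | ((a.a.0)\{a} | (0 | a.0)) :: -a-> p11, -a-> p7, -b-> p12
  p5 = 0 | ((a.a.0)\{a} | (a.0 + b.0 + b.0 | a.0)) :: -a-> p10, -a-> p8, -b-> p10, -b-> p12
  p6 = (0 | 0 + 0 | 0 + 0 | 0) | ((a.a.0)\{a} | (b.0 | 0)) :: -b-> p13
  p7 = ((0 + 0) | 0\{b} + (b.0 + (0 + 0)) + a.(0 | 0 + 0 | 0 + 0 | 0)) | ((a.a.0)\{a} | (0 | 0)) :: -a-> p13, -b-> p14
  p8 = 0 | ((a.a.0)\{a} | (b.0 | 0)) :: -b-> p14
  p9 = (0 | 0 + 0 | 0 + 0 | 0) | ((a.a.0)\{a} | 0) :: stopped
  p10 = 0 | ((a.a.0)\{a} | 0) :: stopped
  p11 = (0 | 0 + 0 | 0 + 0 | 0) | ((a.a.0)\{a} | (0 | a.0)) :: -a-> p13
  p12 = 0 | ((a.a.0)\{a} | (0 | a.0)) :: -a-> p14
  p13 = (0 | 0 + 0 | 0 + 0 | 0) | ((a.a.0)\{a} | (0 | 0)) :: stopped
  p14 = 0 | ((a.a.0)\{a} | (0 | 0)) :: stopped
LTS(Q): 15 reachable states
  q0 = ((0 + 0) | 0\{b} + (b.0 + (0 + 0)) + a.(0 | 0 + 0 | 0)) | ((a.a.0)\{a} | (a.0 + b.0 + b.0 | a.0)) :: -a-> q1, -a-> q2, -a-> q3, -b-> q2, -b-> q4, -b-> q5
  q1 = ((0 + 0) | 0\{b} + (b.0 + (0 + 0)) + a.(0 | 0 + 0 | 0)) | ((a.a.0)\{a} | (b.0 | 0)) :: -a-> q6, -b-> q7, -b-> q8
  q2 = ((0 + 0) | 0\{b} + (b.0 + (0 + 0)) + a.(0 | 0 + 0 | 0)) | ((a.a.0)\{a} | 0) :: -a-> q9, -b-> q10
  q3 = (0 | 0 + 0 | 0) | ((a.a.0)\{a} | (a.0 + b.0 + b.0 | a.0)) :: -a-> q6, -a-> q9, -b-> q11, -b-> q9
  q4 = ((0 + 0) | 0\{b} + (b.0 + (0 + 0)) + a.(0 | 0 + 0 | 0)) | ((a.a.0)\{a} | (0 | a.0)) :: -a-> q11, -a-> q7, -b-> q12
  q5 = 0 | ((a.a.0)\{a} | (a.0 + b.0 + b.0 | a.0)) :: -a-> q10, -a-> q8, -b-> q10, -b-> q12
  q6 = (0 | 0 + 0 | 0) | ((a.a.0)\{a} | (b.0 | 0)) :: -b-> q13
  q7 = ((0 + 0) | 0\{b} + (b.0 + (0 + 0)) + a.(0 | 0 + 0 | 0)) | ((a.a.0)\{a} | (0 | 0)) :: -a-> q13, -b-> q14
  q8 = 0 | ((a.a.0)\{a} | (b.0 | 0)) :: -b-> q14
  q9 = (0 | 0 + 0 | 0) | ((a.a.0)\{a} | 0) :: stopped
  q10 = 0 | ((a.a.0)\{a} | 0) :: stopped
  q11 = (0 | 0 + 0 | 0) | ((a.a.0)\{a} | (0 | a.0)) :: -a-> q13
  q12 = 0 | ((a.a.0)\{a} | (0 | a.0)) :: -a-> q14
  q13 = (0 | 0 + 0 | 0) | ((a.a.0)\{a} | (0 | 0)) :: stopped
  q14 = 0 | ((a.a.0)\{a} | (0 | 0)) :: stopped
Bisimilarity quotient blocks:
  B0 = {p0, q0}
  B1 = {p2, p7, q2, q7}
  B2 = {p10, p13, p14, p9, q10, q13, q14, q9}
  B3 = {p1, q1}
  B4 = {p6, p8, q6, q8}
  B5 = {p4, q4}
  B6 = {p11, p12, q11, q12}
  B7 = {p3, p5, q3, q5}
p0 ∈ B0, q0 ∈ B0 → same block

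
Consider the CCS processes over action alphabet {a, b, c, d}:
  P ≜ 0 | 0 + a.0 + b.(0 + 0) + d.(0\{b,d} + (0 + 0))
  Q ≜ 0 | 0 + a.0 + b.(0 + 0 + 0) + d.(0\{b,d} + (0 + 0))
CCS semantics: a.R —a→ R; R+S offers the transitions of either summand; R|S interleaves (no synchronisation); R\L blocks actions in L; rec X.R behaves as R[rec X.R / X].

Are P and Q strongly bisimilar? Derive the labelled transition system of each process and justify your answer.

bisimilar

P's transition system — 4 states:
  s0 = 0 | 0 + a.0 + b.(0 + 0) + d.(0\{b,d} + (0 + 0)) :: --a--▸ s1, --b--▸ s2, --d--▸ s3
  s1 = 0 :: deadlocked
  s2 = 0 + 0 :: deadlocked
  s3 = 0\{b,d} + (0 + 0) :: deadlocked
Q's transition system — 4 states:
  t0 = 0 | 0 + a.0 + b.(0 + 0 + 0) + d.(0\{b,d} + (0 + 0)) :: --a--▸ t1, --b--▸ t2, --d--▸ t3
  t1 = 0 :: deadlocked
  t2 = 0 + 0 + 0 :: deadlocked
  t3 = 0\{b,d} + (0 + 0) :: deadlocked
Partition-refinement fixed point:
  B0 = {s0, t0}
  B1 = {s1, s2, s3, t1, t2, t3}
s0 ∈ B0, t0 ∈ B0 → same block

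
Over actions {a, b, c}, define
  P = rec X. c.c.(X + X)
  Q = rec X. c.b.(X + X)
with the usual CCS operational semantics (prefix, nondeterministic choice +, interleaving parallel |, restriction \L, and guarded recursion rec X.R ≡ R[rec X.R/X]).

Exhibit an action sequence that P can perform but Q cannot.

cc

P's transition system — 3 states:
  m0 = rec X. c.c.(X + X) → =c=> m1
  m1 = c.((rec X. c.c.(X + X)) + (rec X. c.c.(X + X))) → =c=> m2
  m2 = (rec X. c.c.(X + X)) + (rec X. c.c.(X + X)) → =c=> m1
Q's transition system — 3 states:
  n0 = rec X. c.b.(X + X) → =c=> n1
  n1 = b.((rec X. c.b.(X + X)) + (rec X. c.b.(X + X))) → =b=> n2
  n2 = (rec X. c.b.(X + X)) + (rec X. c.b.(X + X)) → =c=> n1
Trace ⟨cc⟩ through P, begin at {m0}:
  step 1 (c): {m1}
  step 2 (c): {m2}
  P completes σ.
Trace ⟨cc⟩ through Q, begin at {n0}:
  step 1 (c): {n1}
  step 2 (c): ∅  — Q cannot continue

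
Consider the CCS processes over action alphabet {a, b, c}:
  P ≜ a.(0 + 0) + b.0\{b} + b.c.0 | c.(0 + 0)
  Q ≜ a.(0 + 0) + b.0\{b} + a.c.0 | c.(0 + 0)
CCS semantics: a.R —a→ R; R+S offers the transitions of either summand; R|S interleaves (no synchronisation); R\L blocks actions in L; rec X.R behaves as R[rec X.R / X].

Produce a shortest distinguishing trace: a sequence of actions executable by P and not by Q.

bc

Reachable graph of P (8 states):
  m0 = a.(0 + 0) + b.0\{b} + b.c.0 | c.(0 + 0) ⊢ --a--▸ m1, --b--▸ m2, --b--▸ m3, --c--▸ m4
  m1 = 0 + 0 ⊢ ·
  m2 = 0\{b} ⊢ ·
  m3 = c.0 | c.(0 + 0) ⊢ --c--▸ m5, --c--▸ m6
  m4 = b.c.0 | (0 + 0) ⊢ --b--▸ m6
  m5 = 0 | c.(0 + 0) ⊢ --c--▸ m7
  m6 = c.0 | (0 + 0) ⊢ --c--▸ m7
  m7 = 0 | (0 + 0) ⊢ ·
Reachable graph of Q (8 states):
  n0 = a.(0 + 0) + b.0\{b} + a.c.0 | c.(0 + 0) ⊢ --a--▸ n1, --a--▸ n2, --b--▸ n3, --c--▸ n4
  n1 = 0 + 0 ⊢ ·
  n2 = c.0 | c.(0 + 0) ⊢ --c--▸ n5, --c--▸ n6
  n3 = 0\{b} ⊢ ·
  n4 = a.c.0 | (0 + 0) ⊢ --a--▸ n6
  n5 = 0 | c.(0 + 0) ⊢ --c--▸ n7
  n6 = c.0 | (0 + 0) ⊢ --c--▸ n7
  n7 = 0 | (0 + 0) ⊢ ·
Run σ = ⟨bc⟩ on P: start {m0}
  step 1 (b): {m2, m3}
  step 2 (c): {m5, m6}
  — P admits the full trace.
Run σ = ⟨bc⟩ on Q: start {n0}
  step 1 (b): {n3}
  step 2 (c): no successor for Q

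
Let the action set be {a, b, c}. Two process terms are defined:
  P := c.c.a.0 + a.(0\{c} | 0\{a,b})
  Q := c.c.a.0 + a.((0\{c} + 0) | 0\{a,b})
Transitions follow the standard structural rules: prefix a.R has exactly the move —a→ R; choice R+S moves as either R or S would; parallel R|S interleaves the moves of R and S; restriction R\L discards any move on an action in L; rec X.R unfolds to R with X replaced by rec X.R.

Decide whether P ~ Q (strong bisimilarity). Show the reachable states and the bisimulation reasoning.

Reachable graph of P (5 states):
  m0 = c.c.a.0 + a.(0\{c} | 0\{a,b}) ⊢ —a→ m1, —c→ m2
  m1 = 0\{c} | 0\{a,b} ⊢ ·
  m2 = c.a.0 ⊢ —c→ m3
  m3 = a.0 ⊢ —a→ m4
  m4 = 0 ⊢ ·
Reachable graph of Q (5 states):
  n0 = c.c.a.0 + a.((0\{c} + 0) | 0\{a,b}) ⊢ —a→ n1, —c→ n2
  n1 = (0\{c} + 0) | 0\{a,b} ⊢ ·
  n2 = c.a.0 ⊢ —c→ n3
  n3 = a.0 ⊢ —a→ n4
  n4 = 0 ⊢ ·
Partition-refinement fixed point:
  B0 = {m0, n0}
  B1 = {m2, n2}
  B2 = {m3, n3}
  B3 = {m1, m4, n1, n4}
m0 ∈ B0, n0 ∈ B0 → same block

bisimilar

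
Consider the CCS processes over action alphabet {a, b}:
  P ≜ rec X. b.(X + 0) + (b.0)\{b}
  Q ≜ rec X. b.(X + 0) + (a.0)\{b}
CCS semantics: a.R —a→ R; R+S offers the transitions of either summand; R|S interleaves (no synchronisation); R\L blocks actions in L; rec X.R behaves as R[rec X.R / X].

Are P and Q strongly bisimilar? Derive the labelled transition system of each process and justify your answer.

not bisimilar

Reachable graph of P (2 states):
  u0 = rec X. b.(X + 0) + (b.0)\{b} → -b-> u1
  u1 = (rec X. b.(X + 0) + (b.0)\{b}) + 0 → -b-> u1
Reachable graph of Q (3 states):
  v0 = rec X. b.(X + 0) + (a.0)\{b} → -a-> v1, -b-> v2
  v1 = 0\{b} → deadlocked
  v2 = (rec X. b.(X + 0) + (a.0)\{b}) + 0 → -a-> v1, -b-> v2
Bisimilarity quotient blocks:
  B0 = {u0, u1}
  B1 = {v0, v2}
  B2 = {v1}
u0 ∈ B0, v0 ∈ B1 → different blocks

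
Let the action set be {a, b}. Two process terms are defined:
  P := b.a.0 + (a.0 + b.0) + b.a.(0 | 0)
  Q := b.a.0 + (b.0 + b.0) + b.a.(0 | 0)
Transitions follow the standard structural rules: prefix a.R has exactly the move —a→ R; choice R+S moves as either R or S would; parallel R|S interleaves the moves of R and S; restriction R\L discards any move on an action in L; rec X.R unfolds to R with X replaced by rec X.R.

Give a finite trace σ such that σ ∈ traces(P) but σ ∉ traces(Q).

LTS(P): 5 reachable states
  u0 = b.a.0 + (a.0 + b.0) + b.a.(0 | 0) has moves ··a··> u1, ··b··> u1, ··b··> u2, ··b··> u3
  u1 = 0 has moves stopped
  u2 = a.(0 | 0) has moves ··a··> u4
  u3 = a.0 has moves ··a··> u1
  u4 = 0 | 0 has moves stopped
LTS(Q): 5 reachable states
  v0 = b.a.0 + (b.0 + b.0) + b.a.(0 | 0) has moves ··b··> v1, ··b··> v2, ··b··> v3
  v1 = 0 has moves stopped
  v2 = a.(0 | 0) has moves ··a··> v4
  v3 = a.0 has moves ··a··> v1
  v4 = 0 | 0 has moves stopped
Executing a from P (initial set {u0}):
  step 1 (a): {u1}
  P completes σ.
Executing a from Q (initial set {v0}):
  step 1 (a): ∅ (Q stuck)

a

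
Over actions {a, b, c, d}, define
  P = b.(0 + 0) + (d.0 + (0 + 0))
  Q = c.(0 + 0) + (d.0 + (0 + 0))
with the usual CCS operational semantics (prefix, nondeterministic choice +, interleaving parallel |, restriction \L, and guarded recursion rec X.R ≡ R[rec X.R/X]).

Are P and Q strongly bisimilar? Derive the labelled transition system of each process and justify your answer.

Reachable graph of P (3 states):
  p0 = b.(0 + 0) + (d.0 + (0 + 0)) ⊢ ··b··> p1, ··d··> p2
  p1 = 0 + 0 ⊢ (no moves)
  p2 = 0 ⊢ (no moves)
Reachable graph of Q (3 states):
  q0 = c.(0 + 0) + (d.0 + (0 + 0)) ⊢ ··c··> q1, ··d··> q2
  q1 = 0 + 0 ⊢ (no moves)
  q2 = 0 ⊢ (no moves)
Bisimilarity quotient blocks:
  B0 = {p0}
  B1 = {p1, p2, q1, q2}
  B2 = {q0}
p0 ∈ B0, q0 ∈ B2 → different blocks

P ≁ Q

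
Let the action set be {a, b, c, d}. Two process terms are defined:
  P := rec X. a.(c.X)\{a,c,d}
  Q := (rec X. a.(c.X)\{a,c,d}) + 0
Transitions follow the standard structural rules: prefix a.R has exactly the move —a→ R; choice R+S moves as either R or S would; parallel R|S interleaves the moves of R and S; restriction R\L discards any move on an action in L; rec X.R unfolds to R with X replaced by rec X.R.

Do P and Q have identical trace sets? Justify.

Reachable graph of P (2 states):
  p0 = rec X. a.(c.X)\{a,c,d} :: -a-> p1
  p1 = (c.(rec X. a.(c.X)\{a,c,d}))\{a,c,d} :: deadlocked
Reachable graph of Q (2 states):
  q0 = (rec X. a.(c.X)\{a,c,d}) + 0 :: -a-> q1
  q1 = (c.(rec X. a.(c.X)\{a,c,d}))\{a,c,d} :: deadlocked
Bisimilarity quotient blocks:
  B0 = {p0, q0}
  B1 = {p1, q1}
p0 ∈ B0, q0 ∈ B0 → same block
Bisimilar ⇒ trace-equivalent.

traces(P) = traces(Q)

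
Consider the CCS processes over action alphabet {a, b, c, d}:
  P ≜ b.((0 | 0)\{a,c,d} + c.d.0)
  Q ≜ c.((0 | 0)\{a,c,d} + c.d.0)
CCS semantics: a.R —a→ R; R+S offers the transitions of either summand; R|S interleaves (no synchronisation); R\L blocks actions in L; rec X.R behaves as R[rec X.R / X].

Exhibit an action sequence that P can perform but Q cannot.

b

P's transition system — 4 states:
  p0 = b.((0 | 0)\{a,c,d} + c.d.0) has moves ··b··> p1
  p1 = (0 | 0)\{a,c,d} + c.d.0 has moves ··c··> p2
  p2 = d.0 has moves ··d··> p3
  p3 = 0 has moves (no moves)
Q's transition system — 4 states:
  q0 = c.((0 | 0)\{a,c,d} + c.d.0) has moves ··c··> q1
  q1 = (0 | 0)\{a,c,d} + c.d.0 has moves ··c··> q2
  q2 = d.0 has moves ··d··> q3
  q3 = 0 has moves (no moves)
Executing b from P (initial set {p0}):
  step 1 (b): {p1}
  P completes σ.
Executing b from Q (initial set {q0}):
  step 1 (b): ∅  — Q cannot continue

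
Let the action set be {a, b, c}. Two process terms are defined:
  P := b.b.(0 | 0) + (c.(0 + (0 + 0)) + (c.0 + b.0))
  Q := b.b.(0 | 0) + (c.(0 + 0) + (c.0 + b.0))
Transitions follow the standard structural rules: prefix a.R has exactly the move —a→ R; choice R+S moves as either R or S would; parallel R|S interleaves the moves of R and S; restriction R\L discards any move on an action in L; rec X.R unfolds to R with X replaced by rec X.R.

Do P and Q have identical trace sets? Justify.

trace-equivalent

LTS(P): 5 reachable states
  s0 = b.b.(0 | 0) + (c.(0 + (0 + 0)) + (c.0 + b.0)) :: —b→ s1, —b→ s2, —c→ s1, —c→ s3
  s1 = 0 :: deadlocked
  s2 = b.(0 | 0) :: —b→ s4
  s3 = 0 + (0 + 0) :: deadlocked
  s4 = 0 | 0 :: deadlocked
LTS(Q): 5 reachable states
  t0 = b.b.(0 | 0) + (c.(0 + 0) + (c.0 + b.0)) :: —b→ t1, —b→ t2, —c→ t1, —c→ t3
  t1 = 0 :: deadlocked
  t2 = b.(0 | 0) :: —b→ t4
  t3 = 0 + 0 :: deadlocked
  t4 = 0 | 0 :: deadlocked
Bisimilarity quotient blocks:
  B0 = {s0, t0}
  B1 = {s2, t2}
  B2 = {s1, s3, s4, t1, t3, t4}
s0 ∈ B0, t0 ∈ B0 → same block
Bisimilar ⇒ trace-equivalent.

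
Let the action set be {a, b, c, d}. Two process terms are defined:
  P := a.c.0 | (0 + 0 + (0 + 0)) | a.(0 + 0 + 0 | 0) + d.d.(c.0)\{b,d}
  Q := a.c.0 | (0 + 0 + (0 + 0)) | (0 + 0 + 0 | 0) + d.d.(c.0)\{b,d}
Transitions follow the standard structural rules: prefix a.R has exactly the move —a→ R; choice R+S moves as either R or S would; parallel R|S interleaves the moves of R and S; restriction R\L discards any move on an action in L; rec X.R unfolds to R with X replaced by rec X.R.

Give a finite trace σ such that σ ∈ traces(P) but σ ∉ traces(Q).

LTS(P): 9 reachable states
  s0 = a.c.0 | (0 + 0 + (0 + 0)) | a.(0 + 0 + 0 | 0) + d.d.(c.0)\{b,d} has moves —a→ s1, —a→ s2, —d→ s3
  s1 = a.c.0 | (0 + 0 + (0 + 0)) | (0 + 0 + 0 | 0) has moves —a→ s4
  s2 = c.0 | (0 + 0 + (0 + 0)) | a.(0 + 0 + 0 | 0) has moves —a→ s4, —c→ s5
  s3 = d.(c.0)\{b,d} has moves —d→ s6
  s4 = c.0 | (0 + 0 + (0 + 0)) | (0 + 0 + 0 | 0) has moves —c→ s7
  s5 = 0 | (0 + 0 + (0 + 0)) | a.(0 + 0 + 0 | 0) has moves —a→ s7
  s6 = (c.0)\{b,d} has moves —c→ s8
  s7 = 0 | (0 + 0 + (0 + 0)) | (0 + 0 + 0 | 0) has moves (no moves)
  s8 = 0\{b,d} has moves (no moves)
LTS(Q): 6 reachable states
  t0 = a.c.0 | (0 + 0 + (0 + 0)) | (0 + 0 + 0 | 0) + d.d.(c.0)\{b,d} has moves —a→ t1, —d→ t2
  t1 = c.0 | (0 + 0 + (0 + 0)) | (0 + 0 + 0 | 0) has moves —c→ t3
  t2 = d.(c.0)\{b,d} has moves —d→ t4
  t3 = 0 | (0 + 0 + (0 + 0)) | (0 + 0 + 0 | 0) has moves (no moves)
  t4 = (c.0)\{b,d} has moves —c→ t5
  t5 = 0\{b,d} has moves (no moves)
Executing aa from P (initial set {s0}):
  after a @ step 1: {s1, s2}
  after a @ step 2: {s4}
  ✓ P
Executing aa from Q (initial set {t0}):
  after a @ step 1: {t1}
  after a @ step 2: ∅  — Q cannot continue

aa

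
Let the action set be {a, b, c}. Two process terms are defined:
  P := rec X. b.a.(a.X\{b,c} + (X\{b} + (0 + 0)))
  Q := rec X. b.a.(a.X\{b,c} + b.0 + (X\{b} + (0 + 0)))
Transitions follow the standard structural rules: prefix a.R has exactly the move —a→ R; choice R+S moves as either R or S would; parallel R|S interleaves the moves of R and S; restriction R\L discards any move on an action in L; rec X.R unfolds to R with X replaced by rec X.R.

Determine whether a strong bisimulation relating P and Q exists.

NO

LTS(P): 4 reachable states
  p0 = rec X. b.a.(a.X\{b,c} + (X\{b} + (0 + 0))) → ··b··> p1
  p1 = a.(a.(rec X. b.a.(a.X\{b,c} + (X\{b} + (0 + 0))))\{b,c} + ((rec X. b.a.(a.X\{b,c} + (X\{b} + (0 + 0))))\{b} + (0 + 0))) → ··a··> p2
  p2 = a.(rec X. b.a.(a.X\{b,c} + (X\{b} + (0 + 0))))\{b,c} + ((rec X. b.a.(a.X\{b,c} + (X\{b} + (0 + 0))))\{b} + (0 + 0)) → ··a··> p3
  p3 = (rec X. b.a.(a.X\{b,c} + (X\{b} + (0 + 0))))\{b,c} → ∅
LTS(Q): 5 reachable states
  q0 = rec X. b.a.(a.X\{b,c} + b.0 + (X\{b} + (0 + 0))) → ··b··> q1
  q1 = a.(a.(rec X. b.a.(a.X\{b,c} + b.0 + (X\{b} + (0 + 0))))\{b,c} + b.0 + ((rec X. b.a.(a.X\{b,c} + b.0 + (X\{b} + (0 + 0))))\{b} + (0 + 0))) → ··a··> q2
  q2 = a.(rec X. b.a.(a.X\{b,c} + b.0 + (X\{b} + (0 + 0))))\{b,c} + b.0 + ((rec X. b.a.(a.X\{b,c} + b.0 + (X\{b} + (0 + 0))))\{b} + (0 + 0)) → ··a··> q3, ··b··> q4
  q3 = (rec X. b.a.(a.X\{b,c} + b.0 + (X\{b} + (0 + 0))))\{b,c} → ∅
  q4 = 0 → ∅
Coarsest stable partition (strong bisimilarity classes):
  B0 = {p0}
  B1 = {p1}
  B2 = {p2}
  B3 = {p3, q3, q4}
  B4 = {q0}
  B5 = {q1}
  B6 = {q2}
p0 ∈ B0, q0 ∈ B4 → different blocks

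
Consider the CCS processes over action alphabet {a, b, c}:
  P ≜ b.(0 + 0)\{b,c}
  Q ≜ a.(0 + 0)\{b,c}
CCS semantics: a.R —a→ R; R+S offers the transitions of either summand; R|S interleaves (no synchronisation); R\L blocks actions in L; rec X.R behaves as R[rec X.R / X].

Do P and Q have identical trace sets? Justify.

traces(P) ≠ traces(Q) — witness ⟨b⟩

LTS(P): 2 reachable states
  m0 = b.(0 + 0)\{b,c} ⊢ —b→ m1
  m1 = (0 + 0)\{b,c} ⊢ ∅
LTS(Q): 2 reachable states
  n0 = a.(0 + 0)\{b,c} ⊢ —a→ n1
  n1 = (0 + 0)\{b,c} ⊢ ∅
Run σ = ⟨b⟩ on P: start {m0}
  [1] b ⇒ {m1}
  ✓ P
Run σ = ⟨b⟩ on Q: start {n0}
  [1] b ⇒ no successor for Q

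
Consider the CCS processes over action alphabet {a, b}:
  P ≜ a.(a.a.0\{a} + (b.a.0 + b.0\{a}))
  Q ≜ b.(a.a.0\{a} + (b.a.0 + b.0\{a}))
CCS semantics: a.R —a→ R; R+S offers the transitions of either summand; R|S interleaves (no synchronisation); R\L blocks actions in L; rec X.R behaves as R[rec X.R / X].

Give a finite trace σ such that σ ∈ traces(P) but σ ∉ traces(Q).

a

LTS(P): 6 reachable states
  p0 = a.(a.a.0\{a} + (b.a.0 + b.0\{a})) ⊢ =a=> p1
  p1 = a.a.0\{a} + (b.a.0 + b.0\{a}) ⊢ =a=> p2, =b=> p3, =b=> p4
  p2 = a.0\{a} ⊢ =a=> p3
  p3 = 0\{a} ⊢ stopped
  p4 = a.0 ⊢ =a=> p5
  p5 = 0 ⊢ stopped
LTS(Q): 6 reachable states
  q0 = b.(a.a.0\{a} + (b.a.0 + b.0\{a})) ⊢ =b=> q1
  q1 = a.a.0\{a} + (b.a.0 + b.0\{a}) ⊢ =a=> q2, =b=> q3, =b=> q4
  q2 = a.0\{a} ⊢ =a=> q3
  q3 = 0\{a} ⊢ stopped
  q4 = a.0 ⊢ =a=> q5
  q5 = 0 ⊢ stopped
Trace ⟨a⟩ through P, begin at {p0}:
  after a @ step 1: {p1}
  — P admits the full trace.
Trace ⟨a⟩ through Q, begin at {q0}:
  after a @ step 1: no successor for Q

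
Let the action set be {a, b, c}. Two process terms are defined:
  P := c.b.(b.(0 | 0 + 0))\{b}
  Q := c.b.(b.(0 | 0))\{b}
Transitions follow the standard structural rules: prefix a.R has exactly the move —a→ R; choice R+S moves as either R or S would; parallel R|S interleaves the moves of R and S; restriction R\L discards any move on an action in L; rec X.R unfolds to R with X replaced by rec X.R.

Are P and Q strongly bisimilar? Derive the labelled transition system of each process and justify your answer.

bisimilar

P's transition system — 3 states:
  u0 = c.b.(b.(0 | 0 + 0))\{b} → =c=> u1
  u1 = b.(b.(0 | 0 + 0))\{b} → =b=> u2
  u2 = (b.(0 | 0 + 0))\{b} → ·
Q's transition system — 3 states:
  v0 = c.b.(b.(0 | 0))\{b} → =c=> v1
  v1 = b.(b.(0 | 0))\{b} → =b=> v2
  v2 = (b.(0 | 0))\{b} → ·
Bisimilarity quotient blocks:
  B0 = {u0, v0}
  B1 = {u1, v1}
  B2 = {u2, v2}
u0 ∈ B0, v0 ∈ B0 → same block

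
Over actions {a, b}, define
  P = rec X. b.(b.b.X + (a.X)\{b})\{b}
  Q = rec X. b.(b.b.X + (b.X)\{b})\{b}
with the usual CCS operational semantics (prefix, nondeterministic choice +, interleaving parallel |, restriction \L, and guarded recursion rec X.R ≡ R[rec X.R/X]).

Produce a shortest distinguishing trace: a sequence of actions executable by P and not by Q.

Reachable graph of P (3 states):
  s0 = rec X. b.(b.b.X + (a.X)\{b})\{b} ⊢ ··b··> s1
  s1 = (b.b.(rec X. b.(b.b.X + (a.X)\{b})\{b}) + (a.(rec X. b.(b.b.X + (a.X)\{b})\{b}))\{b})\{b} ⊢ ··a··> s2
  s2 = (rec X. b.(b.b.X + (a.X)\{b})\{b})\{b}\{b} ⊢ deadlocked
Reachable graph of Q (2 states):
  t0 = rec X. b.(b.b.X + (b.X)\{b})\{b} ⊢ ··b··> t1
  t1 = (b.b.(rec X. b.(b.b.X + (b.X)\{b})\{b}) + (b.(rec X. b.(b.b.X + (b.X)\{b})\{b}))\{b})\{b} ⊢ deadlocked
Run σ = ⟨ba⟩ on P: start {s0}
  step 1 (b): {s1}
  step 2 (a): {s2}
  ✓ P
Run σ = ⟨ba⟩ on Q: start {t0}
  step 1 (b): {t1}
  step 2 (a): ∅ (Q stuck)

ba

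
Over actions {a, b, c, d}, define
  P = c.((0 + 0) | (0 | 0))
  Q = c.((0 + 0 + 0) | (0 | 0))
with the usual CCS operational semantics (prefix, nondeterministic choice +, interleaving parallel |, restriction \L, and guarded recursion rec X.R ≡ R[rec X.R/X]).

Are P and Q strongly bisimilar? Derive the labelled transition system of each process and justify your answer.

LTS(P): 2 reachable states
  s0 = c.((0 + 0) | (0 | 0)) :: —c→ s1
  s1 = (0 + 0) | (0 | 0) :: (no moves)
LTS(Q): 2 reachable states
  t0 = c.((0 + 0 + 0) | (0 | 0)) :: —c→ t1
  t1 = (0 + 0 + 0) | (0 | 0) :: (no moves)
Bisimilarity quotient blocks:
  B0 = {s0, t0}
  B1 = {s1, t1}
s0 ∈ B0, t0 ∈ B0 → same block

YES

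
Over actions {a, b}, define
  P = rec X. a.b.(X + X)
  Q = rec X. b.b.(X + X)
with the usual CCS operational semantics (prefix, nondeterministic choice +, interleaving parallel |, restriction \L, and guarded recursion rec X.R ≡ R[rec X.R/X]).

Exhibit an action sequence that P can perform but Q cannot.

a

Reachable graph of P (3 states):
  s0 = rec X. a.b.(X + X) has moves --a--▸ s1
  s1 = b.((rec X. a.b.(X + X)) + (rec X. a.b.(X + X))) has moves --b--▸ s2
  s2 = (rec X. a.b.(X + X)) + (rec X. a.b.(X + X)) has moves --a--▸ s1
Reachable graph of Q (3 states):
  t0 = rec X. b.b.(X + X) has moves --b--▸ t1
  t1 = b.((rec X. b.b.(X + X)) + (rec X. b.b.(X + X))) has moves --b--▸ t2
  t2 = (rec X. b.b.(X + X)) + (rec X. b.b.(X + X)) has moves --b--▸ t1
Executing a from P (initial set {s0}):
  [1] a ⇒ {s1}
  ✓ P
Executing a from Q (initial set {t0}):
  [1] a ⇒ ∅ (Q stuck)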